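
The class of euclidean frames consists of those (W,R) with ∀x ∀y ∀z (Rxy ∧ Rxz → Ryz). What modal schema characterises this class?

◇q → □◇q

This is the Euclidean property; the standard corresponding axiom is 5: ◇q → □◇q.
Suppose ◇q→□◇q is valid. Take Rxy, Rxz and set V(q)={y}. Then ◇q at x, so □◇q at x, so ◇q at z, so some w with Rzw has q; w=y, i.e. Rzy. By symmetry of the argument, Ryz.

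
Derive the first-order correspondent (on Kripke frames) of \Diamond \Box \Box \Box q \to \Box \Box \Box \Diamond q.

This is a Sahlqvist (Geach-type) schema ◇^1□^3q → □^3◇^1q.
First-order correspondent: \forall x \forall y \forall z ((xRy \wedge x R^3 z) \to \exists w (y R^3 w \wedge zRw)).

\forall x \forall y \forall z ((xRy \wedge x R^3 z) \to \exists w (y R^3 w \wedge zRw))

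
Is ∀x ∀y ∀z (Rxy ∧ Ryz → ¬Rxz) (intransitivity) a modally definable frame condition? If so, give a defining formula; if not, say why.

Not definable by any modal formula

If a class were modally definable it would be closed under surjective bounded morphisms (Goldblatt–Thomason).
The 7-cycle (worlds w0,w1,w2,w3,w4,w5,w6 with w0→w1→w2→w3→w4→w5→w6→w0) is intransitive. Mapping every world to a single reflexive point • is a surjective bounded morphism; the reflexive point is not intransitive (R••∧R•• but R••).
So the class is not modally definable.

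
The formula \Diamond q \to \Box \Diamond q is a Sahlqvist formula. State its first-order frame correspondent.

the Euclidean property: \forall x \forall y \forall z (Rxy \wedge Rxz \to Ryz)

Suppose ◇q→□◇q is valid. Take Rxy, Rxz and set V(q)={y}. Then ◇q at x, so □◇q at x, so ◇q at z, so some w with Rzw has q; w=y, i.e. Rzy. By symmetry of the argument, Ryz.
Conversely, any frame satisfying \forall x \forall y \forall z (Rxy \wedge Rxz \to Ryz) validates the schema.
Frame condition: \forall x \forall y \forall z (Rxy \wedge Rxz \to Ryz).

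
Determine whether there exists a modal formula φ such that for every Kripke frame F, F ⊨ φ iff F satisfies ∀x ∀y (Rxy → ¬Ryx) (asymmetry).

If a class were modally definable it would be closed under surjective bounded morphisms (Goldblatt–Thomason).
The 3-cycle (worlds w0,w1,w2 with w0→w1→w2→w0) is asymmetric. Mapping every world to a single reflexive point • is a surjective bounded morphism, and the reflexive point is not asymmetric (R•• but asymmetry requires ¬R••).
So the class is not modally definable.

Not definable by any modal formula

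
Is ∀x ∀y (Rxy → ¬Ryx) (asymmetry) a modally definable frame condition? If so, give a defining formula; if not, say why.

No

Any modally definable frame class is closed under surjective bounded morphisms.
The 3-cycle (worlds s,t,u with s→t→u→s) is asymmetric. Mapping every world to a single reflexive point • is a surjective bounded morphism, and the reflexive point is not asymmetric (R•• but asymmetry requires ¬R••).
So no modal formula (or set of formulas) defines exactly the asymmetric frames.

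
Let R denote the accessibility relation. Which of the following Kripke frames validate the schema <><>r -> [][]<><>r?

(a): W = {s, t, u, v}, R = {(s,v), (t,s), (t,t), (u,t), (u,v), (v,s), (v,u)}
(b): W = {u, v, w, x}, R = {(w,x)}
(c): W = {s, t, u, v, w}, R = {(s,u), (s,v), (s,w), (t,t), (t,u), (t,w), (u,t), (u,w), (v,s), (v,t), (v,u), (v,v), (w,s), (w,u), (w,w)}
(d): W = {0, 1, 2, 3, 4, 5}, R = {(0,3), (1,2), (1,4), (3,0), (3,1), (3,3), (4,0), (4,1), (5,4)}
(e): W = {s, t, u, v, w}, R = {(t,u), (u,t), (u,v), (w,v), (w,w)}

(b)

Frame correspondent (Sahlqvist): forall x forall y forall z ((x R^2 y & x R^2 z) -> exists w (y = w & z R^2 w)) — i.e. a generalized confluence (Geach) condition.
(a): fails — tR²s, tR²v but no w with s=w and vR²w.
(b): condition met.
(c): fails — sR²v, sR²t but no w* with v=w* and tR²w*.
(d): fails — 0R²3, 0R²1 but no w with 3=w and 1R²w.
(e): fails — tR²t, tR²v but no w* with t=w* and vR²w*.
Valid on: (b).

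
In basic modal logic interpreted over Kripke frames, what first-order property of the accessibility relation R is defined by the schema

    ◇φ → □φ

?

Suppose ◇φ→□φ is valid. Take Rxy, Rxz and set V(φ)={y}. Then ◇φ at x, so □φ at x, so φ at z, i.e. z=y.

partial functionality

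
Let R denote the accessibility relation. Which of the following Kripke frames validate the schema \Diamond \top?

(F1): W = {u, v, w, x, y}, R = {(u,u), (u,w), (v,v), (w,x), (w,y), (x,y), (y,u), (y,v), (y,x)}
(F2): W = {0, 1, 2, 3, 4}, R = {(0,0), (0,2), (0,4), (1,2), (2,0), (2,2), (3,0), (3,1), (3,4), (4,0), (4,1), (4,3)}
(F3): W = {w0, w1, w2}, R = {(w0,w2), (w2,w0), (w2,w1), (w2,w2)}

Frame correspondent (Sahlqvist): \forall x \exists y Rxy — i.e. seriality.
(F1): ✓.
(F2): ✓.
(F3): fails — world w1 has no successor.
Valid on: (F1), (F2).

(F1), (F2)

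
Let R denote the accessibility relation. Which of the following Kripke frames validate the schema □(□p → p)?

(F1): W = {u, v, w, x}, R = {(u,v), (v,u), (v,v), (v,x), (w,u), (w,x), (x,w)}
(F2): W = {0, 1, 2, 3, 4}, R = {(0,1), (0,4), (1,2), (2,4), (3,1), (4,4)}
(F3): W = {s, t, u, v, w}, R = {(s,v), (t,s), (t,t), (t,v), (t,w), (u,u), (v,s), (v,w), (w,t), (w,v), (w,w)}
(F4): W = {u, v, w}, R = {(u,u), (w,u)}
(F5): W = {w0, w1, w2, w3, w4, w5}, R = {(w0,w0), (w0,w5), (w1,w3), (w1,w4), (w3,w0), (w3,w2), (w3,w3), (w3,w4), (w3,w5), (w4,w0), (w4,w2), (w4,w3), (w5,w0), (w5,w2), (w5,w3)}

(F4)

Frame correspondent (Sahlqvist): ∀x ∀y (Rxy → Ryy) — i.e. shift-reflexivity.
(F1): fails — Rxw but not Rww.
(F2): fails — R31 but not R11.
(F3): fails — Rtv but not Rvv.
(F4): ✓.
(F5): fails — Rw3w5 but not Rw5w5.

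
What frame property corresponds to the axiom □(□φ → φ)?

shift-reflexivity: ∀x ∀y (Rxy → Ryy)

Suppose □(□φ→φ) is valid. Take Rxy and set V(φ)={w : Ryw}. Then at y, □φ holds; since □(□φ→φ) at x, □φ→φ at y, so φ at y, i.e. Ryy.
Conversely, on a frame with shift-reflexivity the schema holds at every world under every valuation.
Frame condition: ∀x ∀y (Rxy → Ryy).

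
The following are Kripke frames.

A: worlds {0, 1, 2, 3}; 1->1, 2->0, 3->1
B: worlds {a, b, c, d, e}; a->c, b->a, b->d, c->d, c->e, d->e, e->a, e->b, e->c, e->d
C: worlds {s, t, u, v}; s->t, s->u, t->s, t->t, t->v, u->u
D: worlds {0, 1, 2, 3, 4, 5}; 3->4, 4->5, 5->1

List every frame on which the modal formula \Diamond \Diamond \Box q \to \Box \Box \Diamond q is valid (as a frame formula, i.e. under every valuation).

A

The schema corresponds to a generalized confluence (Geach) condition: \forall x \forall y \forall z ((x R^2 y \wedge x R^2 z) \to \exists w (yRw \wedge zRw)).
A: ✓.
B: fails — aR²d, aR²e but no w with dRw and eRw.
C: fails — sR²s, sR²v but no w with sRw and vRw.
D: fails — 4R²1, 4R²1 but no w with 1Rw and 1Rw.
Valid on: A.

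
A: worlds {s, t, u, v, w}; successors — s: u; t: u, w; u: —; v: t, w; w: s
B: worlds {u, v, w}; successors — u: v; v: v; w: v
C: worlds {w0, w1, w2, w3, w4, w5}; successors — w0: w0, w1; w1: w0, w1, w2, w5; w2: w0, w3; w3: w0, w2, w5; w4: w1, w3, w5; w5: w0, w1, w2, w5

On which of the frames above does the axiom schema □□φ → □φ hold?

Frame correspondent (Sahlqvist): ∀x ∀y (Rxy → ∃z (Rxz ∧ Rzy)) — i.e. density.
A: fails — Rvt but no z with Rvz and Rzt.
B: satisfies the condition.
C: fails — Rw4w3 but no z with Rw4z and Rzw3.

B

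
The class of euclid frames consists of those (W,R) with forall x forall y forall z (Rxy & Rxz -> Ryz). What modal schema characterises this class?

◇ψ → □◇ψ

A defining formula is ◇ψ → □◇ψ (the 5 axiom).
Suppose ◇ψ→□◇ψ is valid. Take Rxy, Rxz and set V(ψ)={y}. Then ◇ψ at x, so □◇ψ at x, so ◇ψ at z, so some w with Rzw has ψ; w=y, i.e. Rzy. By symmetry of the argument, Ryz.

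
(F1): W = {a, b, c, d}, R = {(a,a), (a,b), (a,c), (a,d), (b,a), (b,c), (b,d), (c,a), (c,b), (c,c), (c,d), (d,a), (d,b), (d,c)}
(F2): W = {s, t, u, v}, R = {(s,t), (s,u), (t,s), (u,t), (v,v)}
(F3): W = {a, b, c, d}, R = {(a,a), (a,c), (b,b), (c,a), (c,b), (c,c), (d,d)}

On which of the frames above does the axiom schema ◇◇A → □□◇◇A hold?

(F1)

The schema corresponds to a generalized confluence (Geach) condition: ∀x ∀y ∀z ((xR²y ∧ xR²z) → ∃w (y = w ∧ zR²w)).
(F1): satisfies the condition.
(F2): fails — sR²s, sR²t but no w with s=w and tR²w.
(F3): fails — aR²a, aR²b but no w with a=w and bR²w.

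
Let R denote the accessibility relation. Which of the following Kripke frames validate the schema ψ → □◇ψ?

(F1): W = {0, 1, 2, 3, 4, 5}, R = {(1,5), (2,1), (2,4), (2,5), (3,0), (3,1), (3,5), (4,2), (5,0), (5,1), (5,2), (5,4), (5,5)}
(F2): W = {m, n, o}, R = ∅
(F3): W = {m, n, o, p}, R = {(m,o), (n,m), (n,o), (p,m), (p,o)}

(F2)

This is the axiom for symmetry; its first-order frame correspondent is ∀x ∀y (Rxy → Ryx).
(F1): fails — R31 but not R13.
(F2): satisfies the condition.
(F3): fails — Rpm but not Rmp.
Valid on: (F2).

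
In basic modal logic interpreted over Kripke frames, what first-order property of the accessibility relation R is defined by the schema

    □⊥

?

Emptiness of R

□⊥ is valid iff no world has any successor (otherwise □⊥ fails at any world with one).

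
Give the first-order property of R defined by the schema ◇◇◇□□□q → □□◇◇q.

This is a Sahlqvist (Geach-type) schema ◇^3□^3q → □^2◇^2q.
Minimal-valuation argument: fix x; take any y with xR^3y and any z with xR^2z. Set V(q) to the set of worlds R-reachable from y in exactly 3 steps. Then □^3q holds at y, so the antecedent holds at x; validity forces ◇^2q at z, giving a w with zR^2w and yR^3w.
First-order correspondent: ∀x ∀y ∀z ((xR³y ∧ xR²z) → ∃w (yR³w ∧ zR²w)).

∀x ∀y ∀z ((xR³y ∧ xR²z) → ∃w (yR³w ∧ zR²w))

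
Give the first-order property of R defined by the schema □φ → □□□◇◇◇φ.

This is a Sahlqvist (Geach-type) schema ◇^0□^1φ → □^3◇^3φ.
Minimal-valuation argument: fix x; take any y with xR^0y and any z with xR^3z. Set V(φ) to the set of worlds R-reachable from y in exactly 1 step. Then □^1φ holds at y, so the antecedent holds at x; validity forces ◇^3φ at z, giving a w with zR^3w and yR^1w.
First-order correspondent: ∀x ∀z (xR³z → ∃w (xRw ∧ zR³w)).

∀x ∀z (xR³z → ∃w (xRw ∧ zR³w))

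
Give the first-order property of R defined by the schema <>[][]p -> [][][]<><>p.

This is a Sahlqvist (Geach-type) schema ◇^1□^2p → □^3◇^2p.
Minimal-valuation argument: fix x; take any y with xR^1y and any z with xR^3z. Set V(p) to the set of worlds R-reachable from y in exactly 2 steps. Then □^2p holds at y, so the antecedent holds at x; validity forces ◇^2p at z, giving a w with zR^2w and yR^2w.
First-order correspondent: forall x forall y forall z ((xRy & x R^3 z) -> exists w (y R^2 w & z R^2 w)).

forall x forall y forall z ((xRy & x R^3 z) -> exists w (y R^2 w & z R^2 w))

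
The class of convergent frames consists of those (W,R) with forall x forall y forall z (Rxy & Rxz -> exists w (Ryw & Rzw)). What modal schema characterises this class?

A defining formula is ◇□p → □◇p (the .2 axiom).

◇□p → □◇p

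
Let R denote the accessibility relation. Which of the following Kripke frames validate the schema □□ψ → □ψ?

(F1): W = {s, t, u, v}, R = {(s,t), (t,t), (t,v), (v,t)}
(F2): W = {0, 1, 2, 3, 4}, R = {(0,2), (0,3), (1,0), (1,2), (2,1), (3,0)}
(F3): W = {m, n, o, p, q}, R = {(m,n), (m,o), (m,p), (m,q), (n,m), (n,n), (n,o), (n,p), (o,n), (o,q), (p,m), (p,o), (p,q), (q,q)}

(F1)

This is the axiom for density; its first-order frame correspondent is ∀x ∀y (Rxy → ∃z (Rxz ∧ Rzy)).
(F1): ✓.
(F2): fails — R10 but no z with R1z and Rz0.
(F3): fails — Rpm but no z with Rpz and Rzm.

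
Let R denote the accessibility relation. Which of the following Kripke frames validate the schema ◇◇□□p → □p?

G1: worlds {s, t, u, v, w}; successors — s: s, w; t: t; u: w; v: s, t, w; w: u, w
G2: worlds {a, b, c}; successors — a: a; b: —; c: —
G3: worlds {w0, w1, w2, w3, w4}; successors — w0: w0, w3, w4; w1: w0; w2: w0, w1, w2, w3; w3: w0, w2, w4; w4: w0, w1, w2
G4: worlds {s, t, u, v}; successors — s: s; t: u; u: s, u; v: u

G2

This is the axiom for a generalized confluence (Geach) condition; its first-order frame correspondent is ∀x ∀y ∀z ((xR²y ∧ xRz) → ∃w (yR²w ∧ z = w)).
G1: fails — sR²u, sRs but no w* with uR²w* and s=w*.
G2: holds.
G3: fails — w2R²w1, w2Rw1 but no w with w1R²w and w1=w.
G4: fails — tR²s, tRu but no w with sR²w and u=w.
Valid on: G2.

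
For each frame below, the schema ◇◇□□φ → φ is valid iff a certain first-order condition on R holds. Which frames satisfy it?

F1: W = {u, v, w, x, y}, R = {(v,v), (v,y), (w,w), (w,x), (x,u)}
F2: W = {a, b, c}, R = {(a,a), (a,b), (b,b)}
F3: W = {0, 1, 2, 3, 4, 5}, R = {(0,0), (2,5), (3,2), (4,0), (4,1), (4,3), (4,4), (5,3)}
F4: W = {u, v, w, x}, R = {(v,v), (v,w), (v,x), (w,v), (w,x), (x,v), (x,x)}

The schema corresponds to a generalized confluence (Geach) condition: ∀x ∀y (xR²y → ∃w (yR²w ∧ x = w)).
F1: fails — vR²y but no t with yR²t and v=t.
F2: fails — aR²b but no w with bR²w and a=w.
F3: fails — 2R²3 but no w with 3R²w and 2=w.
F4: condition met.
Valid on: F4.

F4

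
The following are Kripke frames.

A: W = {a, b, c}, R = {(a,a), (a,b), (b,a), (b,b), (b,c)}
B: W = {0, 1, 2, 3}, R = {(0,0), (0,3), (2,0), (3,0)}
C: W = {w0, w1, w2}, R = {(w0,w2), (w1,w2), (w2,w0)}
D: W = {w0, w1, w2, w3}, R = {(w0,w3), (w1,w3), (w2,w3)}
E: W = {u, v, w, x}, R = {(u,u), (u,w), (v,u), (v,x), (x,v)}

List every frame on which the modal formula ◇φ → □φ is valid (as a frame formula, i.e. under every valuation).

This is the axiom for partial functionality; its first-order frame correspondent is ∀x ∀y ∀z (Rxy ∧ Rxz → y = z).
A: fails — a sees both a and b.
B: fails — 0 sees both 0 and 3.
C: condition met.
D: condition met.
E: fails — u sees both u and w.
Valid on: C, D.

C, D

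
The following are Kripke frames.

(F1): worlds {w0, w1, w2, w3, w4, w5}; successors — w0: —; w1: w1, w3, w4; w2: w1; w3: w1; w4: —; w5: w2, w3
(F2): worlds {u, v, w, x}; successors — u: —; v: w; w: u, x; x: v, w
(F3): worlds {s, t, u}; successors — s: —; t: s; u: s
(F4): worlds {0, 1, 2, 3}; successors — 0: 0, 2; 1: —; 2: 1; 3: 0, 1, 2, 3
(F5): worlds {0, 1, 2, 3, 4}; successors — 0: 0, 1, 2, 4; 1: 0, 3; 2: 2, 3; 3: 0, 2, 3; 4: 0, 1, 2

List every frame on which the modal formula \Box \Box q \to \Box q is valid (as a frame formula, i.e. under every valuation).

(F5)

The schema corresponds to density: \forall x \forall y (Rxy \to \exists z (Rxz \wedge Rzy)).
(F1): fails — Rw5w2 but no z with Rw5z and Rzw2.
(F2): fails — Rwu but no z with Rwz and Rzu.
(F3): fails — Rus but no z with Ruz and Rzs.
(F4): fails — R21 but no z with R2z and Rz1.
(F5): satisfies the condition.
Valid on: (F5).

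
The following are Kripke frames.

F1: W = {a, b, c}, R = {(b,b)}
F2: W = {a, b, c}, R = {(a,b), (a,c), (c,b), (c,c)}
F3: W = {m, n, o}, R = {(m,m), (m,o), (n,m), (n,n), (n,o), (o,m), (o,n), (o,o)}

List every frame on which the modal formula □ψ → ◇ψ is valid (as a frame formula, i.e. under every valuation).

This is the axiom for seriality; its first-order frame correspondent is ∀x ∃y Rxy.
F1: fails — world a has no successor.
F2: fails — world b has no successor.
F3: satisfies the condition.
Valid on: F3.

F3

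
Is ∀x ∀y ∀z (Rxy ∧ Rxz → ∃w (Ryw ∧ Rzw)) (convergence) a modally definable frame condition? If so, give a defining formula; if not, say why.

Yes: it is convergence, defined by the .2 schema ◇□p → □◇p.
Suppose ◇□p→□◇p is valid. Take Rxy, Rxz and set V(p)={w : Ryw}. Then □p at y so ◇□p at x, so □◇p at x, so ◇p at z, giving w with Rzw and Ryw.

Yes — defined by ◇□p → □◇p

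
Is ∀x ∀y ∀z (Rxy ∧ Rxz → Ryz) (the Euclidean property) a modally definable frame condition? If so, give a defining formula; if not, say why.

This is a Sahlqvist condition; the 5 axiom ◇p → □◇p defines it.
Suppose ◇p→□◇p is valid. Take Rxy, Rxz and set V(p)={y}. Then ◇p at x, so □◇p at x, so ◇p at z, so some w with Rzw has p; w=y, i.e. Rzy. By symmetry of the argument, Ryz.

Yes, by ◇p → □◇p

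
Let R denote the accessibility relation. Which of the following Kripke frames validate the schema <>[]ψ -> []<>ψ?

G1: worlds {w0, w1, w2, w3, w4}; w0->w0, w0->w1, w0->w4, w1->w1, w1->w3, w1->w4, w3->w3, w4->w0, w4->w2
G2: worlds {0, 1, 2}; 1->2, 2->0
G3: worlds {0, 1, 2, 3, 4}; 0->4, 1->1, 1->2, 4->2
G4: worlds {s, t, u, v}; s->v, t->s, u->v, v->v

G4

Frame correspondent (Sahlqvist): forall x forall y forall z (Rxy & Rxz -> exists w (Ryw & Rzw)) — i.e. convergence.
G1: fails — Rw0w4 and Rw0w1 but w4 and w1 have no common successor.
G2: fails — R20 and R20 but 0 and 0 have no common successor.
G3: fails — R12 and R12 but 2 and 2 have no common successor.
G4: ✓.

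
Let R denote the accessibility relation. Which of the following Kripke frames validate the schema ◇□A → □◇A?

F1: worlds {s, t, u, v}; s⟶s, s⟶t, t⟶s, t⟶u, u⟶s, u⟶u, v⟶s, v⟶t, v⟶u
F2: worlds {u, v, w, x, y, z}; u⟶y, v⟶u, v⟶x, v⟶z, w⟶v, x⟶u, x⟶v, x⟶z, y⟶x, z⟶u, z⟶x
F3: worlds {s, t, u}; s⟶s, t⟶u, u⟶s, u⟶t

F1

The schema corresponds to convergence: ∀x ∀y ∀z (Rxy ∧ Rxz → ∃w (Ryw ∧ Rzw)).
F1: satisfies the condition.
F2: fails — Rvz and Rvu but z and u have no common successor.
F3: fails — Rus and Rut but s and t have no common successor.
Valid on: F1.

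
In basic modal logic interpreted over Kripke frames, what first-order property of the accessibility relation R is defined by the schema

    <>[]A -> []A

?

the Euclidean property

Replacing A by ¬A and contraposing gives the equivalent schema ◇A → □◇A.
Suppose ◇A→□◇A is valid. Take Rxy, Rxz and set V(A)={y}. Then ◇A at x, so □◇A at x, so ◇A at z, so some w with Rzw has A; w=y, i.e. Rzy. By symmetry of the argument, Ryz.
Conversely, on a frame with the Euclidean property the schema holds at every world under every valuation.
So the correspondent is the Euclidean property.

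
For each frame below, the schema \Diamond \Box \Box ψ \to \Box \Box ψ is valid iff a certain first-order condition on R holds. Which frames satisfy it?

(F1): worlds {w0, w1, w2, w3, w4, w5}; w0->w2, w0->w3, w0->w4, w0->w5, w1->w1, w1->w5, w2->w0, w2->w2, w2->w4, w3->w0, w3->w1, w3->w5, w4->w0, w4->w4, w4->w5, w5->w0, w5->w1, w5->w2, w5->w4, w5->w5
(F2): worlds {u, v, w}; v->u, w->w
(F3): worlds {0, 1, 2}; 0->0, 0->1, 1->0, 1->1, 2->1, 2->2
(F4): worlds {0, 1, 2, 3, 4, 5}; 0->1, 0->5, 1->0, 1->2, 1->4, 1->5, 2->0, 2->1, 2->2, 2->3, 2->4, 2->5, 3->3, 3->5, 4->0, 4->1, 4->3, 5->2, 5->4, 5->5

(F2)

This is the axiom for a generalized confluence (Geach) condition; its first-order frame correspondent is \forall x \forall y \forall z ((xRy \wedge x R^2 z) \to \exists w (y R^2 w \wedge z = w)).
(F1): fails — w0Rw2, w0R²w1 but no w with w2R²w and w1=w.
(F2): holds.
(F3): fails — 2R1, 2R²2 but no w with 1R²w and 2=w.
(F4): fails — 1R0, 1R²1 but no w with 0R²w and 1=w.
Valid on: (F2).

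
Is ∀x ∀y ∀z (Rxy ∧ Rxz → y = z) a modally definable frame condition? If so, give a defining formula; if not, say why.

This is a Sahlqvist condition; the CD axiom ◇q → □q defines it.
Suppose ◇q→□q is valid. Take Rxy, Rxz and set V(q)={y}. Then ◇q at x, so □q at x, so q at z, i.e. z=y.

Definable; ◇q → □q defines it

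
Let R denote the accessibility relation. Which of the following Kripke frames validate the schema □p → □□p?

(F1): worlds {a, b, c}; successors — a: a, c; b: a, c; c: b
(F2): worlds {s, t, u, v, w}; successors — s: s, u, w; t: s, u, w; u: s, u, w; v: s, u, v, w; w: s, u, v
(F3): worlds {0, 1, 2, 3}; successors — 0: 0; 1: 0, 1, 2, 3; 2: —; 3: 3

(F3)

Frame correspondent (Sahlqvist): ∀x ∀y ∀z (Rxy ∧ Ryz → Rxz) — i.e. transitivity.
(F1): fails — Rbc and Rcb but not Rbb.
(F2): fails — Ruw and Rwv but not Ruv.
(F3): ✓.
Valid on: (F3).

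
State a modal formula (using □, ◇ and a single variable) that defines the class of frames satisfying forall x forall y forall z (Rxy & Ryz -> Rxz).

□r → □□r

The condition is transitivity. The 4 schema □r → □□r defines it.
Suppose □r→□□r is valid. Take Rxy, Ryz and set V(r)={w : Rxw}. Then □r at x, so □□r at x, so □r at y, so r at z, i.e. Rxz.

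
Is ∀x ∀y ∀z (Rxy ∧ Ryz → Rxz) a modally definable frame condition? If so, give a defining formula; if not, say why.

Definable; □r → □□r defines it

Yes: it is transitivity, defined by the 4 schema □r → □□r.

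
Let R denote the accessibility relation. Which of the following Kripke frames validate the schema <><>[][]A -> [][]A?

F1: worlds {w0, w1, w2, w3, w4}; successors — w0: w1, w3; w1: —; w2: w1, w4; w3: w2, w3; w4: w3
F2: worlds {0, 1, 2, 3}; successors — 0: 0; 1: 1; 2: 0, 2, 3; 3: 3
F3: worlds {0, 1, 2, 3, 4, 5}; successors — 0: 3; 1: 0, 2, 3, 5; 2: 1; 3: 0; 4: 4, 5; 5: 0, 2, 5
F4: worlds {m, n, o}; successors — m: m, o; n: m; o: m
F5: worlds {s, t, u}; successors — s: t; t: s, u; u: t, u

F4

Frame correspondent (Sahlqvist): forall x forall y forall z ((x R^2 y & x R^2 z) -> exists w (y R^2 w & z = w)) — i.e. a generalized confluence (Geach) condition.
F1: fails — w0R²w2, w0R²w2 but no w with w2R²w and w2=w.
F2: fails — 2R²0, 2R²2 but no w with 0R²w and 2=w.
F3: fails — 1R²0, 1R²1 but no w with 0R²w and 1=w.
F4: satisfies the condition.
F5: fails — uR²s, uR²t but no w with sR²w and t=w.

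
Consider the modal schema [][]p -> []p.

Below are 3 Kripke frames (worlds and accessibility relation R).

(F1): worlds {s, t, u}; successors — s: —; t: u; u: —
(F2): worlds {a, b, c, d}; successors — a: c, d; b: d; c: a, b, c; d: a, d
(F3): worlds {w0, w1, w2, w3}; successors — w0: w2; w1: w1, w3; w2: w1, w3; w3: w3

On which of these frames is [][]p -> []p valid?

(F2)

The schema corresponds to density: forall x forall y (Rxy -> exists z (Rxz & Rzy)).
(F1): fails — Rtu but no z with Rtz and Rzu.
(F2): condition met.
(F3): fails — Rw0w2 but no z with Rw0z and Rzw2.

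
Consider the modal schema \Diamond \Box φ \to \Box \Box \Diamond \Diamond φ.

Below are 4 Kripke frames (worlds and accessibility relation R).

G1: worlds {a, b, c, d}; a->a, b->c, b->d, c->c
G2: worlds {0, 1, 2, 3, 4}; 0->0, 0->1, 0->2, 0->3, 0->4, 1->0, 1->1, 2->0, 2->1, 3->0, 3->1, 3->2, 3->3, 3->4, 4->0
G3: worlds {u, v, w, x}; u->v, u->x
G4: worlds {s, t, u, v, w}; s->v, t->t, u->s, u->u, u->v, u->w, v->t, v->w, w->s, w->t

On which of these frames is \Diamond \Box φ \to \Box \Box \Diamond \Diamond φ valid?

This is the axiom for a generalized confluence (Geach) condition; its first-order frame correspondent is \forall x \forall y \forall z ((xRy \wedge x R^2 z) \to \exists w (yRw \wedge z R^2 w)).
G1: fails — bRd, bR²c but no w with dRw and cR²w.
G2: satisfies the condition.
G3: satisfies the condition.
G4: fails — uRs, uR²s but no w* with sRw* and sR²w*.

G2, G3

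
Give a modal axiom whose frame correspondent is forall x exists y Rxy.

□p → ◇p

A defining formula is □p → ◇p (the D axiom).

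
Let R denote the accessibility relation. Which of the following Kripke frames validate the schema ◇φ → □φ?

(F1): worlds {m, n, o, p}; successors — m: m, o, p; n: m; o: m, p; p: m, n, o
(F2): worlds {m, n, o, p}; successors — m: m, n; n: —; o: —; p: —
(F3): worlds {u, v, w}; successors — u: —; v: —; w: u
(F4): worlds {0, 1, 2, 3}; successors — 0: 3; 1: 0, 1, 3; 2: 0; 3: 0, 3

The schema corresponds to partial functionality: ∀x ∀y ∀z (Rxy ∧ Rxz → y = z).
(F1): fails — m sees both m and o.
(F2): fails — m sees both m and n.
(F3): satisfies the condition.
(F4): fails — 1 sees both 0 and 1.

(F3)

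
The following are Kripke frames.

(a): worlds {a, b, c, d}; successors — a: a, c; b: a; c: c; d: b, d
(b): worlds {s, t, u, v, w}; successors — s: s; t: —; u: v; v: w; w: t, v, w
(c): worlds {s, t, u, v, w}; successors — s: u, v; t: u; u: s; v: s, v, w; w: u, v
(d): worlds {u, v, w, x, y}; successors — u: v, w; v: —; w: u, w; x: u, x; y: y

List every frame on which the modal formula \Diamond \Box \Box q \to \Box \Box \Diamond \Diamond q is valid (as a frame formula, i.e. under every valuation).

(a), (c)

Frame correspondent (Sahlqvist): \forall x \forall y \forall z ((xRy \wedge x R^2 z) \to \exists w (y R^2 w \wedge z R^2 w)) — i.e. a generalized confluence (Geach) condition.
(a): satisfies the condition.
(b): fails — vRw, vR²t but no w* with wR²w* and tR²w*.
(c): satisfies the condition.
(d): fails — uRv, uR²u but no t with vR²t and uR²t.
Valid on: (a), (c).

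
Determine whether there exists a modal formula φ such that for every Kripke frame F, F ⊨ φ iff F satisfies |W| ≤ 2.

No

If a class were modally definable it would be closed under disjoint unions (Goldblatt–Thomason).
Any modal formula valid on each of 3 disjoint one-world frames is valid on their disjoint union (validity is preserved under disjoint unions). Each one-world frame has |W|=1≤2, but the union has |W|=3.
Hence having at most 2 worlds is not modally definable.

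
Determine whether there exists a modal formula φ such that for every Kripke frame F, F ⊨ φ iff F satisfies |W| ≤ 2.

Any modally definable frame class is closed under disjoint unions.
Any modal formula valid on each of 3 disjoint one-world frames is valid on their disjoint union (validity is preserved under disjoint unions). Each one-world frame has |W|=1≤2, but the union has |W|=3.
So the class is not modally definable.

No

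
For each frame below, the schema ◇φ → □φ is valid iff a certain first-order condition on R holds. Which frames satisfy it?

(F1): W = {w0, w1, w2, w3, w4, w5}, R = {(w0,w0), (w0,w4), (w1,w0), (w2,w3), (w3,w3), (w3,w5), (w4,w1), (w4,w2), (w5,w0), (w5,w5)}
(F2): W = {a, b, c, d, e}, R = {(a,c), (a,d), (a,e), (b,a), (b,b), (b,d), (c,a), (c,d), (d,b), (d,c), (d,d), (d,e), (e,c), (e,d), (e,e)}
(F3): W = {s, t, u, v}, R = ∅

Frame correspondent (Sahlqvist): ∀x ∀y ∀z (Rxy ∧ Rxz → y = z) — i.e. partial functionality.
(F1): fails — w0 sees both w0 and w4.
(F2): fails — a sees both c and d.
(F3): satisfies the condition.

(F3)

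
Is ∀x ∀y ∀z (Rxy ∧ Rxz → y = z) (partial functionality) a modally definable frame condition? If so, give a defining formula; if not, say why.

Yes: it is partial functionality, defined by the CD schema ◇q → □q.
Suppose ◇q→□q is valid. Take Rxy, Rxz and set V(q)={y}. Then ◇q at x, so □q at x, so q at z, i.e. z=y.

Yes, by ◇q → □q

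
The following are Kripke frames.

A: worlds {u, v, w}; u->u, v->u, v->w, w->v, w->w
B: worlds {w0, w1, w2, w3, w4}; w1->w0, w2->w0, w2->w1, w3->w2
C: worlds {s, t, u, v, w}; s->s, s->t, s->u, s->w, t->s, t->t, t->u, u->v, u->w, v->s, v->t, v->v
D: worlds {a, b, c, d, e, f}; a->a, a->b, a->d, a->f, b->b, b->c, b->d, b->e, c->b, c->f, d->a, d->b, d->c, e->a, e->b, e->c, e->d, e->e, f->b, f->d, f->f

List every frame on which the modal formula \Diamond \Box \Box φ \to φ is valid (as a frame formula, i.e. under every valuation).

D

This is the axiom for a generalized confluence (Geach) condition; its first-order frame correspondent is \forall x \forall y (xRy \to \exists w (y R^2 w \wedge x = w)).
A: fails — vRu but no t with uR²t and v=t.
B: fails — w1Rw0 but no w with w0R²w and w1=w.
C: fails — sRw but no w* with wR²w* and s=w*.
D: ✓.
Valid on: D.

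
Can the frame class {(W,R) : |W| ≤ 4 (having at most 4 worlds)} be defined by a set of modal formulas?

No — not modally definable

Any modally definable frame class is closed under disjoint unions.
Any modal formula valid on each of 5 disjoint one-world frames is valid on their disjoint union (validity is preserved under disjoint unions). Each one-world frame has |W|=1≤4, but the union has |W|=5.
So the class is not modally definable.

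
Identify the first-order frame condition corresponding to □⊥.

emptiness of R

This schema is the Ver axiom.
Its frame correspondent is emptiness of R — ∀x ∀y ¬Rxy.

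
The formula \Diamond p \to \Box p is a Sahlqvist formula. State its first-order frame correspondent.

Suppose ◇p→□p is valid. Take Rxy, Rxz and set V(p)={y}. Then ◇p at x, so □p at x, so p at z, i.e. z=y.

partial functionality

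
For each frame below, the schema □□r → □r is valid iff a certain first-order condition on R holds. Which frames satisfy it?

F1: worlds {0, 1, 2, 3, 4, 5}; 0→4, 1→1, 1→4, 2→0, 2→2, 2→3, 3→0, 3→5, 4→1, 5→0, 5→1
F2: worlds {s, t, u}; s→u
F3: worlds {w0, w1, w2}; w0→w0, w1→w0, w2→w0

Frame correspondent (Sahlqvist): ∀x ∀y (Rxy → ∃z (Rxz ∧ Rzy)) — i.e. density.
F1: fails — R04 but no z with R0z and Rz4.
F2: fails — Rsu but no z with Rsz and Rzu.
F3: satisfies the condition.

F3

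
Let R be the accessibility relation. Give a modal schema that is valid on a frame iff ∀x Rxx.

A defining formula is □r → r (the T axiom).
Suppose □r→r is valid. At any x set V(r)={w : Rxw}. Then □r holds at x, so r holds at x, i.e. Rxx.

□r → r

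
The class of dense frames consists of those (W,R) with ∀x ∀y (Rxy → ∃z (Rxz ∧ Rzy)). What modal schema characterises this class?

The condition is density. The C4 schema □□ψ → □ψ defines it.
Suppose □□ψ→□ψ is valid. Take Rxy and set V(ψ)={w : xR²w}. Then □□ψ at x, so □ψ at x, so ψ at y, i.e. ∃z(Rxz∧Rzy).

□□ψ → □ψ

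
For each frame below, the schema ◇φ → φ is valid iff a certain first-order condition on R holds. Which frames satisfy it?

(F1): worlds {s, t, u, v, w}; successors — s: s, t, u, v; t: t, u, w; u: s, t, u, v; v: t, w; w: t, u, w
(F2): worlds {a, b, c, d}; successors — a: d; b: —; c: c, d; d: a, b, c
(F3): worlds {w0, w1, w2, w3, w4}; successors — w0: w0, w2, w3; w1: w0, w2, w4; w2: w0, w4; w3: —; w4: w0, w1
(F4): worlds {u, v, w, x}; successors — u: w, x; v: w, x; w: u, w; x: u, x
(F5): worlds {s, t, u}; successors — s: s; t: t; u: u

This is the axiom for a generalized confluence (Geach) condition; its first-order frame correspondent is ∀x ∀y (xRy → ∃w (y = w ∧ x = w)).
(F1): fails — sRt but t ≠ s.
(F2): fails — aRd but d ≠ a.
(F3): fails — w0Rw2 but w2 ≠ w0.
(F4): fails — uRw but w ≠ u.
(F5): ✓.

(F5)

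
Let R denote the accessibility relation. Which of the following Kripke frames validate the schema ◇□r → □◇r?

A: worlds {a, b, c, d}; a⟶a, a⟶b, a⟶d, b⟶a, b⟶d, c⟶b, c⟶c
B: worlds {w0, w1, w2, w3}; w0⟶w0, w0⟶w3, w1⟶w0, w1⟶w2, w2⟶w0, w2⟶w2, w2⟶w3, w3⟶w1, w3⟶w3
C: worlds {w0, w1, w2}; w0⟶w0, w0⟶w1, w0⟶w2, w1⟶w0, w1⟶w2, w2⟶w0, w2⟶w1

C

Frame correspondent (Sahlqvist): ∀x ∀y ∀z (Rxy ∧ Rxz → ∃w (Ryw ∧ Rzw)) — i.e. convergence.
A: fails — Rab and Rad but b and d have no common successor.
B: fails — Rw3w1 and Rw3w3 but w1 and w3 have no common successor.
C: satisfies the condition.
Valid on: C.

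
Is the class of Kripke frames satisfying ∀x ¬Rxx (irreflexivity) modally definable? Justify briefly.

No — not modally definable

If a class were modally definable it would be closed under surjective bounded morphisms (Goldblatt–Thomason).
The 5-cycle (worlds a,b,c,d,e with a→b→c→d→e→a) is irreflexive, and the map sending every world to a single reflexive point • is a surjective bounded morphism (forth: every edge maps to (•,•); back: every world has a successor). So any modal formula valid on the 5-cycle is also valid on the reflexive point, which is not irreflexive.
Hence irreflexivity is not modally definable.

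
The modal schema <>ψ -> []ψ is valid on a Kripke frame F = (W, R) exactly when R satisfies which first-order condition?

Suppose ◇ψ→□ψ is valid. Take Rxy, Rxz and set V(ψ)={y}. Then ◇ψ at x, so □ψ at x, so ψ at z, i.e. z=y.
Conversely, on a frame with partial functionality the schema holds at every world under every valuation.
Frame condition: forall x forall y forall z (Rxy & Rxz -> y = z).

partial functionality: forall x forall y forall z (Rxy & Rxz -> y = z)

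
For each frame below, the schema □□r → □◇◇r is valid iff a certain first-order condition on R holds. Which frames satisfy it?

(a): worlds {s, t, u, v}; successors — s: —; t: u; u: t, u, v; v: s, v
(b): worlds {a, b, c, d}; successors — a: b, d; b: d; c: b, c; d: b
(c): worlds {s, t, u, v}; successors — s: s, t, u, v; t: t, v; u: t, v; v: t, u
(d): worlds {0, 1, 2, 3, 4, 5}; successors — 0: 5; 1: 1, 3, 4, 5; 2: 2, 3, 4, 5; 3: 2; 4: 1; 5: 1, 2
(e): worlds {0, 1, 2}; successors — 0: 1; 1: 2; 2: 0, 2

(c), (d), (e)

Frame correspondent (Sahlqvist): ∀x ∀z (xRz → ∃w (xR²w ∧ zR²w)) — i.e. a generalized confluence (Geach) condition.
(a): fails — vRs but no w with vR²w and sR²w.
(b): fails — bRd but no w with bR²w and dR²w.
(c): satisfies the condition.
(d): satisfies the condition.
(e): satisfies the condition.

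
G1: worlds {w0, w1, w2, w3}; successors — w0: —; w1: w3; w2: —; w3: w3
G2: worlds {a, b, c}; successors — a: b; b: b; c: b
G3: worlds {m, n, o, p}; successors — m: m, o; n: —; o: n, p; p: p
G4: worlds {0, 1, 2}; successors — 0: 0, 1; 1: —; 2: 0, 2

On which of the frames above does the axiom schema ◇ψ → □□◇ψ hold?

G1, G2

The schema corresponds to a generalized confluence (Geach) condition: ∀x ∀y ∀z ((xRy ∧ xR²z) → ∃w (y = w ∧ zRw)).
G1: condition met.
G2: condition met.
G3: fails — mRm, mR²n but no w with m=w and nRw.
G4: fails — 0R0, 0R²1 but no w with 0=w and 1Rw.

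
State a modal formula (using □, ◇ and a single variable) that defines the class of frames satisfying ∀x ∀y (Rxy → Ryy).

□(□ψ → ψ)

This is shift-reflexivity; the standard corresponding axiom is T□: □(□ψ → ψ).
Suppose □(□ψ→ψ) is valid. Take Rxy and set V(ψ)={w : Ryw}. Then at y, □ψ holds; since □(□ψ→ψ) at x, □ψ→ψ at y, so ψ at y, i.e. Ryy.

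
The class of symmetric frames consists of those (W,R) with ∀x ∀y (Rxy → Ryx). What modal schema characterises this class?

r → □◇r

The condition is symmetry. The B schema r → □◇r defines it.
Suppose r→□◇r is valid. Take Rxy and set V(r)={x}. Then r at x, so □◇r at x, so ◇r at y, so some z with Ryz has r; z=x, i.e. Ryx.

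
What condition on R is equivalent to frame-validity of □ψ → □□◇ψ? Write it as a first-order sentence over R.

This is a Sahlqvist (Geach-type) schema ◇^0□^1ψ → □^2◇^1ψ.
First-order correspondent: ∀x ∀z (xR²z → ∃w (xRw ∧ zRw)).

∀x ∀z (xR²z → ∃w (xRw ∧ zRw))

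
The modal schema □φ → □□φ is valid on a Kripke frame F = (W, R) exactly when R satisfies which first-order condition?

Transitivity

Suppose □φ→□□φ is valid. Take Rxy, Ryz and set V(φ)={w : Rxw}. Then □φ at x, so □□φ at x, so □φ at y, so φ at z, i.e. Rxz.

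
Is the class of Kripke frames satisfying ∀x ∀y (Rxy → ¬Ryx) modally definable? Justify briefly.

Not modally definable

Modal frame validity is preserved under surjective bounded morphisms.
The 4-cycle (worlds 0,1,2,3 with 0→1→2→3→0) is asymmetric. Mapping every world to a single reflexive point • is a surjective bounded morphism, and the reflexive point is not asymmetric (R•• but asymmetry requires ¬R••).
So the class is not modally definable.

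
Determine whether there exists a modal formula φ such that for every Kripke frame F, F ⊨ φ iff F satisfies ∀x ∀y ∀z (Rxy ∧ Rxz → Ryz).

Yes: it is the Euclidean property, defined by the 5 schema ◇q → □◇q.

Definable; ◇q → □◇q defines it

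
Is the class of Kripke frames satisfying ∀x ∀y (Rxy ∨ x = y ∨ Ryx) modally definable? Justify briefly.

Modal frame validity is preserved under disjoint unions.
Take 2 disjoint single-world reflexive frames: each is trivially connected, but their disjoint union has 2 worlds with no edge between distinct components, so it is not connected.
So the class is not modally definable.

No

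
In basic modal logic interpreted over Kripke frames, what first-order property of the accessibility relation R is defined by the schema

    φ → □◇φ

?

This schema is the B axiom.
Its frame correspondent is symmetry — ∀x ∀y (Rxy → Ryx).

symmetry: ∀x ∀y (Rxy → Ryx)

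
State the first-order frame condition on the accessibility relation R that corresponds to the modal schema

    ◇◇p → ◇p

∀x ∀y (xR²y → ∃w (y = w ∧ xRw))

This is a Sahlqvist (Geach-type) schema ◇^2□^0p → □^0◇^1p.
Minimal-valuation argument: fix x; take any y with xR^2y and any z with xR^0z. Set V(p) to the set of worlds R-reachable from y in exactly 0 steps. Then □^0p holds at y, so the antecedent holds at x; validity forces ◇^1p at z, giving a w with zR^1w and yR^0w.
First-order correspondent: ∀x ∀y (xR²y → ∃w (y = w ∧ xRw)).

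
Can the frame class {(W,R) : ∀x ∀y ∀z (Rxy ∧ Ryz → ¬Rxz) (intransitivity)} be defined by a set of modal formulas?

No

If a class were modally definable it would be closed under surjective bounded morphisms (Goldblatt–Thomason).
The 7-cycle (worlds s,t,u,v,w,x,y with s→t→u→v→w→x→y→s) is intransitive. Mapping every world to a single reflexive point • is a surjective bounded morphism; the reflexive point is not intransitive (R••∧R•• but R••).
So the class is not modally definable.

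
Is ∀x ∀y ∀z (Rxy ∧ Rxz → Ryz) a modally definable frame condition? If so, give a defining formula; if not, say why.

Definable; ◇p → □◇p defines it

The condition is the Euclidean property. A defining modal formula is ◇p → □◇p.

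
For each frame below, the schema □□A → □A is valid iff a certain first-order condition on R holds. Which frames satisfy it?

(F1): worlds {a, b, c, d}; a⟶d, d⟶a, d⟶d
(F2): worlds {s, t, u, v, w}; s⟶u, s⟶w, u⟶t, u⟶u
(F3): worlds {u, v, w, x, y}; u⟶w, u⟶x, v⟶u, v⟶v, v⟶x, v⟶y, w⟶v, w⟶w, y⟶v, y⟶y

Frame correspondent (Sahlqvist): ∀x ∀y (Rxy → ∃z (Rxz ∧ Rzy)) — i.e. density.
(F1): holds.
(F2): fails — Rsw but no z with Rsz and Rzw.
(F3): fails — Rux but no z with Ruz and Rzx.
Valid on: (F1).

(F1)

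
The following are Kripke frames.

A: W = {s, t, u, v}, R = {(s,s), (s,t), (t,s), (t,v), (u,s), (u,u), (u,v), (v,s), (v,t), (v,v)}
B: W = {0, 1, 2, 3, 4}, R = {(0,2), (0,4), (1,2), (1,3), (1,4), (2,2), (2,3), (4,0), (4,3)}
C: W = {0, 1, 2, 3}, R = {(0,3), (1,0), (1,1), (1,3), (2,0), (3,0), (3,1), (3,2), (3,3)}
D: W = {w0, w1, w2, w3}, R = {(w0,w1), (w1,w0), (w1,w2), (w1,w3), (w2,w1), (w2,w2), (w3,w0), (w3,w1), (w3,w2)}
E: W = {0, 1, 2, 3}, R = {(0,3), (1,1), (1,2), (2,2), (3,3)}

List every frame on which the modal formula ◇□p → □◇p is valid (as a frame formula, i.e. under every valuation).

A, E

Frame correspondent (Sahlqvist): ∀x ∀y ∀z (Rxy ∧ Rxz → ∃w (Ryw ∧ Rzw)) — i.e. convergence.
A: condition met.
B: fails — R12 and R13 but 2 and 3 have no common successor.
C: fails — R32 and R30 but 2 and 0 have no common successor.
D: fails — Rw3w1 and Rw3w0 but w1 and w0 have no common successor.
E: condition met.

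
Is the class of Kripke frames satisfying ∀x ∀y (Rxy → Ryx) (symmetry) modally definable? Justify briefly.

Definable; q → □◇q defines it

This is a Sahlqvist condition; the B axiom q → □◇q defines it.
Suppose q→□◇q is valid. Take Rxy and set V(q)={x}. Then q at x, so □◇q at x, so ◇q at y, so some z with Ryz has q; z=x, i.e. Ryx.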